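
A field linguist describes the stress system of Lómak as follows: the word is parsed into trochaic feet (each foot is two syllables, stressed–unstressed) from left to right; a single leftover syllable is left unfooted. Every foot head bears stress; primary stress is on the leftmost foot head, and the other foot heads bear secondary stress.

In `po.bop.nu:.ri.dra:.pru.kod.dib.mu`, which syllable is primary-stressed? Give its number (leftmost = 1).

1

Parse left to right into trochaic (ˈσσ) feet: (ˈpo.bop) (ˈnu:.ri) (ˈdra:.pru) (ˈkod.dib) mu. Syllable 9 is left unfooted.
Foot heads (stressed positions): 1, 3, 5, 7.
End Rule Leftmost: primary stress on the leftmost head = syllable 1.
Primary stress: syllable 1 → ˈpo.bop.nu:.ri.dra:.pru.kod.dib.mu.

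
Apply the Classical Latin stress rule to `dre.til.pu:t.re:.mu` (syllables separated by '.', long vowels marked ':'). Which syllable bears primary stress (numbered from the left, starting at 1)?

4

Classical Latin: stress the penult if heavy (long vowel or closed), else the antepenult.
Weights: 3 pu:t H, 4 re: H, 5 mu L.
The penult (syllable 4, re:) is heavy, so it takes stress.
Stress on syllable 4: dre.til.pu:t.ˈre:.mu.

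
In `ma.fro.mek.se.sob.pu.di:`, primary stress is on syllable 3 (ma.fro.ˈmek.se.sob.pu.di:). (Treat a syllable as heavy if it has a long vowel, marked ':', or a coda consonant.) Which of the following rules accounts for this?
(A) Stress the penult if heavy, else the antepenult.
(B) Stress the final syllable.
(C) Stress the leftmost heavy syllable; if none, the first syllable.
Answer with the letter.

C

Rule A → syllable 5 (observed: 3).
Rule B → syllable 7 (observed: 3).
Rule C → syllable 3 ✓.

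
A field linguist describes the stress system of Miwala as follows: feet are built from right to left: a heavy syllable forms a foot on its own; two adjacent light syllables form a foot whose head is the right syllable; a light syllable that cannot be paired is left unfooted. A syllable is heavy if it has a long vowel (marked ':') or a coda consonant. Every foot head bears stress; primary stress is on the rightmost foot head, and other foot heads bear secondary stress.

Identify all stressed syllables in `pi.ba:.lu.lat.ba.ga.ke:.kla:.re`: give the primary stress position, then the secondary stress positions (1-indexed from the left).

Weights: 1 pi L, 2 ba: H, 3 lu L, 4 lat H, 5 ba L, 6 ga L, 7 ke: H, 8 kla: H, 9 re L.
Parse right to left (heavy = foot alone; LL = one foot; stranded L unfooted): pi (ˈba:) lu (ˈlat) (ba.ˈga) (ˈke:) (ˈkla:) re.
Foot heads: 2, 4, 6, 7, 8.
Primary stress on the rightmost head = syllable 8.
Secondary stress on 2, 4, 6, 7: pi.ˌba:.lu.ˌlat.ba.ˌga.ˌke:.ˈkla:.re.

primary 8, secondary 2, 4, 6, 7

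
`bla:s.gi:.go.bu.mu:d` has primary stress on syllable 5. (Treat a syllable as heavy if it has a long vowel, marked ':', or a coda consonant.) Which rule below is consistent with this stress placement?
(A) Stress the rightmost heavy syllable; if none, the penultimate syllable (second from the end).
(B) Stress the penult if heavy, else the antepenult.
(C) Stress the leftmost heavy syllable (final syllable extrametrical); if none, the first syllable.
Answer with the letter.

Rule A → syllable 5 ✓.
Rule B → syllable 3 (observed: 5).
Rule C → syllable 1 (observed: 5).

A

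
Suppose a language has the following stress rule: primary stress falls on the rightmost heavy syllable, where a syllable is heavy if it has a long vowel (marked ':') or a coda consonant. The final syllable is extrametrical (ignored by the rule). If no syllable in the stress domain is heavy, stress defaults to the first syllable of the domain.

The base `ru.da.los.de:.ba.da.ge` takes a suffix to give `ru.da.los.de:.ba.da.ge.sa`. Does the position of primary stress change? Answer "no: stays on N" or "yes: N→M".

Base `ru.da.los.de:.ba.da.ge` (7 syllables):
  The final syllable (7, ge) is extrametrical; the stress domain is syllables 1–6.
  Weights: 1 ru L, 2 da L, 3 los H, 4 de: H, 5 ba L, 6 da L.
  Heavy syllables in the domain: 3, 4. The rightmost is syllable 4 (de:).
  → primary stress on syllable 4.
Suffixed `ru.da.los.de:.ba.da.ge.sa` (8 syllables):
  The final syllable (8, sa) is extrametrical; the stress domain is syllables 1–7.
  Weights: 1 ru L, 2 da L, 3 los H, 4 de: H, 5 ba L, 6 da L, 7 ge L.
  Heavy syllables in the domain: 3, 4. The rightmost is syllable 4 (de:).
  → primary stress on syllable 4.

no: stays on 4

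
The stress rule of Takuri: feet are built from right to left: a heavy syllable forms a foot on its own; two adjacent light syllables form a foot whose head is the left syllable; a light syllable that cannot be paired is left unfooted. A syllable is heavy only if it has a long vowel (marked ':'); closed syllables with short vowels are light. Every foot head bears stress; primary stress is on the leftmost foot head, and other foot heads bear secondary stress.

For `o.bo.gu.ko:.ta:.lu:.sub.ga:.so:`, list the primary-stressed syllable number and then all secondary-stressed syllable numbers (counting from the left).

primary 2, secondary 4, 5, 6, 8, 9

Weights: 1 o L, 2 bo L, 3 gu L, 4 ko: H, 5 ta: H, 6 lu: H, 7 sub L, 8 ga: H, 9 so: H.
Parse right to left (heavy = foot alone; LL = one foot; stranded L unfooted): o (ˈbo.gu) (ˈko:) (ˈta:) (ˈlu:) sub (ˈga:) (ˈso:).
Foot heads: 2, 4, 5, 6, 8, 9.
Primary stress on the leftmost head = syllable 2.
Secondary stress on 4, 5, 6, 8, 9: o.ˈbo.gu.ˌko:.ˌta:.ˌlu:.sub.ˌga:.ˌso:.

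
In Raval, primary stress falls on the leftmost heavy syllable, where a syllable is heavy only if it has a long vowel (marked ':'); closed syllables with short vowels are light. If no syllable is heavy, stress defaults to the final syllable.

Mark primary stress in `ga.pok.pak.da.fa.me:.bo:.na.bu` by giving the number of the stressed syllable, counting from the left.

6

Weights: 1 ga L, 2 pok L, 3 pak L, 4 da L, 5 fa L, 6 me: H, 7 bo: H, 8 na L, 9 bu L.
Heavy syllables in the domain: 6, 7. The leftmost is syllable 6 (me:).
Primary stress: syllable 6 → ga.pok.pak.da.fa.ˈme:.bo:.na.bu.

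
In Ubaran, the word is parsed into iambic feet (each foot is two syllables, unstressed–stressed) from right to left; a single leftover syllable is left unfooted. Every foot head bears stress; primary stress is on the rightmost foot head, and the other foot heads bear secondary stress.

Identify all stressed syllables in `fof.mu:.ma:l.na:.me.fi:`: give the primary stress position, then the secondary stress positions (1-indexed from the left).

Parse right to left into iambic (σˈσ) feet: (fof.ˈmu:) (ma:l.ˈna:) (me.ˈfi:).
Foot heads (stressed positions): 2, 4, 6.
End Rule Rightmost: primary stress on the rightmost head = syllable 6.
Secondary stress on 2, 4: fof.ˌmu:.ma:l.ˌna:.me.ˈfi:.

primary 6, secondary 2, 4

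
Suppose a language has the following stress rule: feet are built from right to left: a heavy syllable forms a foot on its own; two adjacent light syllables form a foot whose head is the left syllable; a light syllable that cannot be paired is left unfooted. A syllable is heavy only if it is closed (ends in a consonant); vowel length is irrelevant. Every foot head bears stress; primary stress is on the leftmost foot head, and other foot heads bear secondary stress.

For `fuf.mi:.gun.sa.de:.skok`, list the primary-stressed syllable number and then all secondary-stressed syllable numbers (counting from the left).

Weights: 1 fuf H, 2 mi: L, 3 gun H, 4 sa L, 5 de: L, 6 skok H.
Parse right to left (heavy = foot alone; LL = one foot; stranded L unfooted): (ˈfuf) mi: (ˈgun) (ˈsa.de:) (ˈskok).
Foot heads: 1, 3, 4, 6.
Primary stress on the leftmost head = syllable 1.
Secondary stress on 3, 4, 6: ˈfuf.mi:.ˌgun.ˌsa.de:.ˌskok.

primary 1, secondary 3, 4, 6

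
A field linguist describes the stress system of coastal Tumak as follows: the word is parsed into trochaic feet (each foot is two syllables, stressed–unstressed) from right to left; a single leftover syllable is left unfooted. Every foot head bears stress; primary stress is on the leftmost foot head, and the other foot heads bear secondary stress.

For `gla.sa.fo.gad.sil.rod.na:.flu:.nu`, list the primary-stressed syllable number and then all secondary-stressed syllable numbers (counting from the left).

primary 2, secondary 4, 6, 8

Parse right to left into trochaic (ˈσσ) feet: gla (ˈsa.fo) (ˈgad.sil) (ˈrod.na:) (ˈflu:.nu). Syllable 1 is left unfooted.
Foot heads (stressed positions): 2, 4, 6, 8.
End Rule Leftmost: primary stress on the leftmost head = syllable 2.
Secondary stress on 4, 6, 8: gla.ˈsa.fo.ˌgad.sil.ˌrod.na:.ˌflu:.nu.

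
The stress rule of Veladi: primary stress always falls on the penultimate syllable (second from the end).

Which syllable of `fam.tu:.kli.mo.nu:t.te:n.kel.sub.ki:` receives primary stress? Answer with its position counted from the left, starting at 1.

8

The word has 9 syllables; the penultimate syllable (second from the end) is syllable 8 (sub).
Primary stress: syllable 8 → fam.tu:.kli.mo.nu:t.te:n.kel.ˈsub.ki:.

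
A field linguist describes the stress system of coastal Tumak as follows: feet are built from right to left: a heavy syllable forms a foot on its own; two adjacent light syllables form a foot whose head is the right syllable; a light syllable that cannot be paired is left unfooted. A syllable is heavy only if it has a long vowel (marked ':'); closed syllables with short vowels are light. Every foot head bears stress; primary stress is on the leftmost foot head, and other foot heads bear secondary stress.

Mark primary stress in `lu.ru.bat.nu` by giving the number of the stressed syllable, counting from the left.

Weights: 1 lu L, 2 ru L, 3 bat L, 4 nu L.
Parse right to left (heavy = foot alone; LL = one foot; stranded L unfooted): (lu.ˈru) (bat.ˈnu).
Foot heads: 2, 4.
Primary stress on the leftmost head = syllable 2.
Primary stress: syllable 2 → lu.ˈru.bat.nu.

2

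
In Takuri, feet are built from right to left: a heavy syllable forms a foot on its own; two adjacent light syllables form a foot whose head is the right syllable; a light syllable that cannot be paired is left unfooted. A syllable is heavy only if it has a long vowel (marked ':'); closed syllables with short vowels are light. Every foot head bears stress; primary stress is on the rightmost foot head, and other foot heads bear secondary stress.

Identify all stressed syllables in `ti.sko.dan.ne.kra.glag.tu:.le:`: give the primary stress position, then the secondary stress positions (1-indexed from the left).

primary 8, secondary 2, 4, 6, 7

Weights: 1 ti L, 2 sko L, 3 dan L, 4 ne L, 5 kra L, 6 glag L, 7 tu: H, 8 le: H.
Parse right to left (heavy = foot alone; LL = one foot; stranded L unfooted): (ti.ˈsko) (dan.ˈne) (kra.ˈglag) (ˈtu:) (ˈle:).
Foot heads: 2, 4, 6, 7, 8.
Primary stress on the rightmost head = syllable 8.
Secondary stress on 2, 4, 6, 7: ti.ˌsko.dan.ˌne.kra.ˌglag.ˌtu:.ˈle:.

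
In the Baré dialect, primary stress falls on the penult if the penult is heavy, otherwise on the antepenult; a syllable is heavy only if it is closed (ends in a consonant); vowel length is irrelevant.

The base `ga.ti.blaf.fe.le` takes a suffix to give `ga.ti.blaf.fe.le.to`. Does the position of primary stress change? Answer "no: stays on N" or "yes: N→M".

Base `ga.ti.blaf.fe.le` (5 syllables):
  Weights: 3 blaf H, 4 fe L, 5 le L.
  The penult (syllable 4, fe) is light, so stress falls on the antepenult (syllable 3, blaf).
  → primary stress on syllable 3.
Suffixed `ga.ti.blaf.fe.le.to` (6 syllables):
  Weights: 4 fe L, 5 le L, 6 to L.
  The penult (syllable 5, le) is light, so stress falls on the antepenult (syllable 4, fe).
  → primary stress on syllable 4.

yes: 3→4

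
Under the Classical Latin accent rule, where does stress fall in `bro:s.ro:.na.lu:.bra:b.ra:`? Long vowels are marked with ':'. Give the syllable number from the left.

5

Classical Latin: stress the penult if heavy (long vowel or closed), else the antepenult.
Weights: 4 lu: H, 5 bra:b H, 6 ra: H.
The penult (syllable 5, bra:b) is heavy, so it takes stress.
Stress on syllable 5: bro:s.ro:.na.lu:.ˈbra:b.ra:.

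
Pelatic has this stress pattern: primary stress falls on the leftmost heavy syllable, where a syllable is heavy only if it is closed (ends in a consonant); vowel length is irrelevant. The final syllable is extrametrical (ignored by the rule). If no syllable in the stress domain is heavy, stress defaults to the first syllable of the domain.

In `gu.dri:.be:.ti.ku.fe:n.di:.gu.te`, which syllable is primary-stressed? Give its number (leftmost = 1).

6

The final syllable (9, te) is extrametrical; the stress domain is syllables 1–8.
Weights: 1 gu L, 2 dri: L, 3 be: L, 4 ti L, 5 ku L, 6 fe:n H, 7 di: L, 8 gu L.
Heavy syllables in the domain: 6. The leftmost is syllable 6 (fe:n).
Primary stress: syllable 6 → gu.dri:.be:.ti.ku.ˈfe:n.di:.gu.te.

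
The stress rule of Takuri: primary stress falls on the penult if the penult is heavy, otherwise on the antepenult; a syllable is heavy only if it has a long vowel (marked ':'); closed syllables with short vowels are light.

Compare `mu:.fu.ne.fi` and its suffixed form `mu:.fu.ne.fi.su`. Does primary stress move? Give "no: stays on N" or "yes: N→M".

yes: 2→3

Base `mu:.fu.ne.fi` (4 syllables):
  Weights: 2 fu L, 3 ne L, 4 fi L.
  The penult (syllable 3, ne) is light, so stress falls on the antepenult (syllable 2, fu).
  → primary stress on syllable 2.
Suffixed `mu:.fu.ne.fi.su` (5 syllables):
  Weights: 3 ne L, 4 fi L, 5 su L.
  The penult (syllable 4, fi) is light, so stress falls on the antepenult (syllable 3, ne).
  → primary stress on syllable 3.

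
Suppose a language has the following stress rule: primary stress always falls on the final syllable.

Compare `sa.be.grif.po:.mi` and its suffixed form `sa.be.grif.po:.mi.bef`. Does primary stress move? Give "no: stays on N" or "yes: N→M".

Base `sa.be.grif.po:.mi` (5 syllables):
  The word has 5 syllables; the final syllable is syllable 5 (mi).
  → primary stress on syllable 5.
Suffixed `sa.be.grif.po:.mi.bef` (6 syllables):
  The word has 6 syllables; the final syllable is syllable 6 (bef).
  → primary stress on syllable 6.

yes: 5→6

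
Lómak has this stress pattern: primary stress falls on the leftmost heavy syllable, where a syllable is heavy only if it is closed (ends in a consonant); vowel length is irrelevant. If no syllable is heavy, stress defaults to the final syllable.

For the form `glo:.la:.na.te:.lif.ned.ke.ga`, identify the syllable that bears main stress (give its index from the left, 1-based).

Weights: 1 glo: L, 2 la: L, 3 na L, 4 te: L, 5 lif H, 6 ned H, 7 ke L, 8 ga L.
Heavy syllables in the domain: 5, 6. The leftmost is syllable 5 (lif).
Primary stress: syllable 5 → glo:.la:.na.te:.ˈlif.ned.ke.ga.

5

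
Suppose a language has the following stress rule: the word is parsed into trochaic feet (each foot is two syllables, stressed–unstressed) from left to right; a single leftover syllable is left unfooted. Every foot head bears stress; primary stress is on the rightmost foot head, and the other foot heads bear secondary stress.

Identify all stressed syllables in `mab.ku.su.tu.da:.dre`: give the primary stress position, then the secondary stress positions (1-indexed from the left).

Parse left to right into trochaic (ˈσσ) feet: (ˈmab.ku) (ˈsu.tu) (ˈda:.dre).
Foot heads (stressed positions): 1, 3, 5.
End Rule Rightmost: primary stress on the rightmost head = syllable 5.
Secondary stress on 1, 3: ˌmab.ku.ˌsu.tu.ˈda:.dre.

primary 5, secondary 1, 3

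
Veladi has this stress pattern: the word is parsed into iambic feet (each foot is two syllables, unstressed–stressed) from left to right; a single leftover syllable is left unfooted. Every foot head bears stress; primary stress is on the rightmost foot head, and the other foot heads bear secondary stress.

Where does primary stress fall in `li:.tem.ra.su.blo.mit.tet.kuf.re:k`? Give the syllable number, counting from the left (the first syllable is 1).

Parse left to right into iambic (σˈσ) feet: (li:.ˈtem) (ra.ˈsu) (blo.ˈmit) (tet.ˈkuf) re:k. Syllable 9 is left unfooted.
Foot heads (stressed positions): 2, 4, 6, 8.
End Rule Rightmost: primary stress on the rightmost head = syllable 8.
Primary stress: syllable 8 → li:.tem.ra.su.blo.mit.tet.ˈkuf.re:k.

8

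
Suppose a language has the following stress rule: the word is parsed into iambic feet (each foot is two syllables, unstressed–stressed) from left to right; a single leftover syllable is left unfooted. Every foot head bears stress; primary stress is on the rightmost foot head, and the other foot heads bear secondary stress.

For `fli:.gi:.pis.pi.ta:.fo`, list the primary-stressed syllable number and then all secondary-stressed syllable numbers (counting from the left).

Parse left to right into iambic (σˈσ) feet: (fli:.ˈgi:) (pis.ˈpi) (ta:.ˈfo).
Foot heads (stressed positions): 2, 4, 6.
End Rule Rightmost: primary stress on the rightmost head = syllable 6.
Secondary stress on 2, 4: fli:.ˌgi:.pis.ˌpi.ta:.ˈfo.

primary 6, secondary 2, 4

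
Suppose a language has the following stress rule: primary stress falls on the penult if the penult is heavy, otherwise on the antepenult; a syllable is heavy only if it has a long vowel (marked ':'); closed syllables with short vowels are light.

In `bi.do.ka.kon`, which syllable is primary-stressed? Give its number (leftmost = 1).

Weights: 2 do L, 3 ka L, 4 kon L.
The penult (syllable 3, ka) is light, so stress falls on the antepenult (syllable 2, do).
Primary stress: syllable 2 → bi.ˈdo.ka.kon.

2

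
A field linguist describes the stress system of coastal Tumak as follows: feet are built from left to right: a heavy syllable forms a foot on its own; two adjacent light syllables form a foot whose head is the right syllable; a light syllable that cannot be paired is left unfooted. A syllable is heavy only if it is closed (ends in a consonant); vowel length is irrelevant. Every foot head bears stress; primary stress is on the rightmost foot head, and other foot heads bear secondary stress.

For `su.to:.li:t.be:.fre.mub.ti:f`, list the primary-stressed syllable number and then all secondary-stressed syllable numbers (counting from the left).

primary 7, secondary 2, 3, 5, 6

Weights: 1 su L, 2 to: L, 3 li:t H, 4 be: L, 5 fre L, 6 mub H, 7 ti:f H.
Parse left to right (heavy = foot alone; LL = one foot; stranded L unfooted): (su.ˈto:) (ˈli:t) (be:.ˈfre) (ˈmub) (ˈti:f).
Foot heads: 2, 3, 5, 6, 7.
Primary stress on the rightmost head = syllable 7.
Secondary stress on 2, 3, 5, 6: su.ˌto:.ˌli:t.be:.ˌfre.ˌmub.ˈti:f.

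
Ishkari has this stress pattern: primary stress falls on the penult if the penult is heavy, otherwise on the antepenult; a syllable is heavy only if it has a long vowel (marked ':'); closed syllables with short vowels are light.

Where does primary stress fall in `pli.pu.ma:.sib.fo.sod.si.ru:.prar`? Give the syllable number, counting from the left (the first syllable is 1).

Weights: 7 si L, 8 ru: H, 9 prar L.
The penult (syllable 8, ru:) is heavy, so it takes stress.
Primary stress: syllable 8 → pli.pu.ma:.sib.fo.sod.si.ˈru:.prar.

8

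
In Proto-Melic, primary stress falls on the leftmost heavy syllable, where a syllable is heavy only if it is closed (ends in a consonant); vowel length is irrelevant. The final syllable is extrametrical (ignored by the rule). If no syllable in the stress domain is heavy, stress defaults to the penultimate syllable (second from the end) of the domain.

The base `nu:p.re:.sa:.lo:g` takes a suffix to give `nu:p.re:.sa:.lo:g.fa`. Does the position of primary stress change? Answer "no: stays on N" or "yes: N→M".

no: stays on 1

Base `nu:p.re:.sa:.lo:g` (4 syllables):
  The final syllable (4, lo:g) is extrametrical; the stress domain is syllables 1–3.
  Weights: 1 nu:p H, 2 re: L, 3 sa: L.
  Heavy syllables in the domain: 1. The leftmost is syllable 1 (nu:p).
  → primary stress on syllable 1.
Suffixed `nu:p.re:.sa:.lo:g.fa` (5 syllables):
  The final syllable (5, fa) is extrametrical; the stress domain is syllables 1–4.
  Weights: 1 nu:p H, 2 re: L, 3 sa: L, 4 lo:g H.
  Heavy syllables in the domain: 1, 4. The leftmost is syllable 1 (nu:p).
  → primary stress on syllable 1.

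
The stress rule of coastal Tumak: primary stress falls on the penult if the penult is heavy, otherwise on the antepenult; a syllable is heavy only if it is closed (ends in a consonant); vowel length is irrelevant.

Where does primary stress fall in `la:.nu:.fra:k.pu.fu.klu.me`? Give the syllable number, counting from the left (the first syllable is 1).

Weights: 5 fu L, 6 klu L, 7 me L.
The penult (syllable 6, klu) is light, so stress falls on the antepenult (syllable 5, fu).
Primary stress: syllable 5 → la:.nu:.fra:k.pu.ˈfu.klu.me.

5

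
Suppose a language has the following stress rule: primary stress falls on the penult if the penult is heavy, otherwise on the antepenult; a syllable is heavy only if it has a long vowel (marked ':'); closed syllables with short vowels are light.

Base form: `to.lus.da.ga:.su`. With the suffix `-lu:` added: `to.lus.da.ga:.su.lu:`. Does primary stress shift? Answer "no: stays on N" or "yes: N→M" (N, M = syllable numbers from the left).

no: stays on 4

Base `to.lus.da.ga:.su` (5 syllables):
  Weights: 3 da L, 4 ga: H, 5 su L.
  The penult (syllable 4, ga:) is heavy, so it takes stress.
  → primary stress on syllable 4.
Suffixed `to.lus.da.ga:.su.lu:` (6 syllables):
  Weights: 4 ga: H, 5 su L, 6 lu: H.
  The penult (syllable 5, su) is light, so stress falls on the antepenult (syllable 4, ga:).
  → primary stress on syllable 4.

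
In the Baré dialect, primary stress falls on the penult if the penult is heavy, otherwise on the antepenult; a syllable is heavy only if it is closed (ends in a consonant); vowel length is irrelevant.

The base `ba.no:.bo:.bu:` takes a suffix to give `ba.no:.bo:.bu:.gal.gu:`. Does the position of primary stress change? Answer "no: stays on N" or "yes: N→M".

Base `ba.no:.bo:.bu:` (4 syllables):
  Weights: 2 no: L, 3 bo: L, 4 bu: L.
  The penult (syllable 3, bo:) is light, so stress falls on the antepenult (syllable 2, no:).
  → primary stress on syllable 2.
Suffixed `ba.no:.bo:.bu:.gal.gu:` (6 syllables):
  Weights: 4 bu: L, 5 gal H, 6 gu: L.
  The penult (syllable 5, gal) is heavy, so it takes stress.
  → primary stress on syllable 5.

yes: 2→5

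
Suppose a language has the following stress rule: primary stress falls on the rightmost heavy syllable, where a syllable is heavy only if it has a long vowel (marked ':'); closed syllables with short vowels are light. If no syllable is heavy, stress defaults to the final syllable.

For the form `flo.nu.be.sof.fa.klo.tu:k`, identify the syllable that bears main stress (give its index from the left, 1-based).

Weights: 1 flo L, 2 nu L, 3 be L, 4 sof L, 5 fa L, 6 klo L, 7 tu:k H.
Heavy syllables in the domain: 7. The rightmost is syllable 7 (tu:k).
Primary stress: syllable 7 → flo.nu.be.sof.fa.klo.ˈtu:k.

7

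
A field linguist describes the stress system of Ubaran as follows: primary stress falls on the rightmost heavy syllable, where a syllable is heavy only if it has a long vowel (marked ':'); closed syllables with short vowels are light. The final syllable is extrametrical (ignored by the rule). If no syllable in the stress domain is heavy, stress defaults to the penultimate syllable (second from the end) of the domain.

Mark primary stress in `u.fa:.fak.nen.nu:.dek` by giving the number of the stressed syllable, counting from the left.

5

The final syllable (6, dek) is extrametrical; the stress domain is syllables 1–5.
Weights: 1 u L, 2 fa: H, 3 fak L, 4 nen L, 5 nu: H.
Heavy syllables in the domain: 2, 5. The rightmost is syllable 5 (nu:).
Primary stress: syllable 5 → u.fa:.fak.nen.ˈnu:.dek.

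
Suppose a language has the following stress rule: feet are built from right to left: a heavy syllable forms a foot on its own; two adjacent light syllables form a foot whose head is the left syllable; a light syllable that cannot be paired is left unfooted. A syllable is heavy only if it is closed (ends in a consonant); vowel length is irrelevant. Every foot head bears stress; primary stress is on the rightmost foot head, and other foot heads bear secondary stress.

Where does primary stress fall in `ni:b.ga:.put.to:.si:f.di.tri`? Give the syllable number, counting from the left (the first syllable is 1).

Weights: 1 ni:b H, 2 ga: L, 3 put H, 4 to: L, 5 si:f H, 6 di L, 7 tri L.
Parse right to left (heavy = foot alone; LL = one foot; stranded L unfooted): (ˈni:b) ga: (ˈput) to: (ˈsi:f) (ˈdi.tri).
Foot heads: 1, 3, 5, 6.
Primary stress on the rightmost head = syllable 6.
Primary stress: syllable 6 → ni:b.ga:.put.to:.si:f.ˈdi.tri.

6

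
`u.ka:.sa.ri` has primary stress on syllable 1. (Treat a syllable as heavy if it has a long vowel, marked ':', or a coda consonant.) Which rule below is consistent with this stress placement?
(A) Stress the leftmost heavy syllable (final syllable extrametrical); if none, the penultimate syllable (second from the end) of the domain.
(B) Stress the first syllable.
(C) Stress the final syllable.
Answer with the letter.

B

Rule A → syllable 2 (observed: 1).
Rule B → syllable 1 ✓.
Rule C → syllable 4 (observed: 1).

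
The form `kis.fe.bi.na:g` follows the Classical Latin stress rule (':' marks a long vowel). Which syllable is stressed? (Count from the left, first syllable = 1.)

Classical Latin: stress the penult if heavy (long vowel or closed), else the antepenult.
Weights: 2 fe L, 3 bi L, 4 na:g H.
The penult (syllable 3, bi) is light, so stress falls on the antepenult (syllable 2, fe).
Stress on syllable 2: kis.ˈfe.bi.na:g.

2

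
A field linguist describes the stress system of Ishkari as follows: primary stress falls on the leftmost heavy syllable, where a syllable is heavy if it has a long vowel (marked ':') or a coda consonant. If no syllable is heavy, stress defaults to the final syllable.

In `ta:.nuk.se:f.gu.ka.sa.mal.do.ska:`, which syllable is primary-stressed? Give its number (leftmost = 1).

Weights: 1 ta: H, 2 nuk H, 3 se:f H, 4 gu L, 5 ka L, 6 sa L, 7 mal H, 8 do L, 9 ska: H.
Heavy syllables in the domain: 1, 2, 3, 7, 9. The leftmost is syllable 1 (ta:).
Primary stress: syllable 1 → ˈta:.nuk.se:f.gu.ka.sa.mal.do.ska:.

1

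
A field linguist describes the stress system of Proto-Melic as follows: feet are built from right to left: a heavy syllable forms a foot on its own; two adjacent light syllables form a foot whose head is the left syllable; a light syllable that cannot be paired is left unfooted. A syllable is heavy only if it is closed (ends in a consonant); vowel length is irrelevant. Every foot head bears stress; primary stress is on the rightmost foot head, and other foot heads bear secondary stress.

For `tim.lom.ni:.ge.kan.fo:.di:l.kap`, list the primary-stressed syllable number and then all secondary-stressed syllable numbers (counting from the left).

primary 8, secondary 1, 2, 3, 5, 7

Weights: 1 tim H, 2 lom H, 3 ni: L, 4 ge L, 5 kan H, 6 fo: L, 7 di:l H, 8 kap H.
Parse right to left (heavy = foot alone; LL = one foot; stranded L unfooted): (ˈtim) (ˈlom) (ˈni:.ge) (ˈkan) fo: (ˈdi:l) (ˈkap).
Foot heads: 1, 2, 3, 5, 7, 8.
Primary stress on the rightmost head = syllable 8.
Secondary stress on 1, 2, 3, 5, 7: ˌtim.ˌlom.ˌni:.ge.ˌkan.fo:.ˌdi:l.ˈkap.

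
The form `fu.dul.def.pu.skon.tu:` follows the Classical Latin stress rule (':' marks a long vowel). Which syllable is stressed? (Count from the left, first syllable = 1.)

5

Classical Latin: stress the penult if heavy (long vowel or closed), else the antepenult.
Weights: 4 pu L, 5 skon H, 6 tu: H.
The penult (syllable 5, skon) is heavy, so it takes stress.
Stress on syllable 5: fu.dul.def.pu.ˈskon.tu:.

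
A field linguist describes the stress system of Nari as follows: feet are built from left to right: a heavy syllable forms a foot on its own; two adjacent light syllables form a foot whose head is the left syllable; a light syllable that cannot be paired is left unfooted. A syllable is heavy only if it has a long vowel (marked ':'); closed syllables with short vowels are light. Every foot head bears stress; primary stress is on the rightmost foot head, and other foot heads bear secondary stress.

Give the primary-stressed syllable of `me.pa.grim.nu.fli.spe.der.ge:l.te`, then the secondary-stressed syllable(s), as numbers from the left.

primary 8, secondary 1, 3, 5

Weights: 1 me L, 2 pa L, 3 grim L, 4 nu L, 5 fli L, 6 spe L, 7 der L, 8 ge:l H, 9 te L.
Parse left to right (heavy = foot alone; LL = one foot; stranded L unfooted): (ˈme.pa) (ˈgrim.nu) (ˈfli.spe) der (ˈge:l) te.
Foot heads: 1, 3, 5, 8.
Primary stress on the rightmost head = syllable 8.
Secondary stress on 1, 3, 5: ˌme.pa.ˌgrim.nu.ˌfli.spe.der.ˈge:l.te.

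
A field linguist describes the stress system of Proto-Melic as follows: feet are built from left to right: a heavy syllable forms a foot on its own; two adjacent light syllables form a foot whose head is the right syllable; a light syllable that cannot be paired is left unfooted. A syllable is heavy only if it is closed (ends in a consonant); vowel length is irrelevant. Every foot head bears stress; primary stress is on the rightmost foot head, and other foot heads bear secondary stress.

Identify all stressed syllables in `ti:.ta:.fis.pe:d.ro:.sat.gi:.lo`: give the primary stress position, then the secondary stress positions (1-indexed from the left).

Weights: 1 ti: L, 2 ta: L, 3 fis H, 4 pe:d H, 5 ro: L, 6 sat H, 7 gi: L, 8 lo L.
Parse left to right (heavy = foot alone; LL = one foot; stranded L unfooted): (ti:.ˈta:) (ˈfis) (ˈpe:d) ro: (ˈsat) (gi:.ˈlo).
Foot heads: 2, 3, 4, 6, 8.
Primary stress on the rightmost head = syllable 8.
Secondary stress on 2, 3, 4, 6: ti:.ˌta:.ˌfis.ˌpe:d.ro:.ˌsat.gi:.ˈlo.

primary 8, secondary 2, 3, 4, 6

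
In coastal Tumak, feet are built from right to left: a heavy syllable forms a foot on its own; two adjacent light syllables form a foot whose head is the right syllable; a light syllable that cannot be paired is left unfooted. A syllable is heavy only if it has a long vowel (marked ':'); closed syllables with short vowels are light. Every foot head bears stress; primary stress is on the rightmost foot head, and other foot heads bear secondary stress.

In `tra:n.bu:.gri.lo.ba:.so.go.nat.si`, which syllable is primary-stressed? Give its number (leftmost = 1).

Weights: 1 tra:n H, 2 bu: H, 3 gri L, 4 lo L, 5 ba: H, 6 so L, 7 go L, 8 nat L, 9 si L.
Parse right to left (heavy = foot alone; LL = one foot; stranded L unfooted): (ˈtra:n) (ˈbu:) (gri.ˈlo) (ˈba:) (so.ˈgo) (nat.ˈsi).
Foot heads: 1, 2, 4, 5, 7, 9.
Primary stress on the rightmost head = syllable 9.
Primary stress: syllable 9 → tra:n.bu:.gri.lo.ba:.so.go.nat.ˈsi.

9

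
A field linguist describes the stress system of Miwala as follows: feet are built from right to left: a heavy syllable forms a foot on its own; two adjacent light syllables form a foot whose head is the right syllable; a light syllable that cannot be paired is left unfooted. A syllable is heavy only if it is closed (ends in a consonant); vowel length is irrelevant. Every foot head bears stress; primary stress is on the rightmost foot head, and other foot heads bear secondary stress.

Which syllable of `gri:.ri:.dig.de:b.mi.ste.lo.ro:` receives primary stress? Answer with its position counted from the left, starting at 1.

8

Weights: 1 gri: L, 2 ri: L, 3 dig H, 4 de:b H, 5 mi L, 6 ste L, 7 lo L, 8 ro: L.
Parse right to left (heavy = foot alone; LL = one foot; stranded L unfooted): (gri:.ˈri:) (ˈdig) (ˈde:b) (mi.ˈste) (lo.ˈro:).
Foot heads: 2, 3, 4, 6, 8.
Primary stress on the rightmost head = syllable 8.
Primary stress: syllable 8 → gri:.ri:.dig.de:b.mi.ste.lo.ˈro:.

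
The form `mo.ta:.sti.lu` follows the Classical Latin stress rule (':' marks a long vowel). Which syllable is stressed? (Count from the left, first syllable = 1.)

Classical Latin: stress the penult if heavy (long vowel or closed), else the antepenult.
Weights: 2 ta: H, 3 sti L, 4 lu L.
The penult (syllable 3, sti) is light, so stress falls on the antepenult (syllable 2, ta:).
Stress on syllable 2: mo.ˈta:.sti.lu.

2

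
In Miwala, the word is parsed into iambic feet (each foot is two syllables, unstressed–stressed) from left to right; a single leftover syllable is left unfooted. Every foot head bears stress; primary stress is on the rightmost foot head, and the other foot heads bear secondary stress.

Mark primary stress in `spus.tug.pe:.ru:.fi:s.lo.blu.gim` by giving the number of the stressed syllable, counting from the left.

8

Parse left to right into iambic (σˈσ) feet: (spus.ˈtug) (pe:.ˈru:) (fi:s.ˈlo) (blu.ˈgim).
Foot heads (stressed positions): 2, 4, 6, 8.
End Rule Rightmost: primary stress on the rightmost head = syllable 8.
Primary stress: syllable 8 → spus.tug.pe:.ru:.fi:s.lo.blu.ˈgim.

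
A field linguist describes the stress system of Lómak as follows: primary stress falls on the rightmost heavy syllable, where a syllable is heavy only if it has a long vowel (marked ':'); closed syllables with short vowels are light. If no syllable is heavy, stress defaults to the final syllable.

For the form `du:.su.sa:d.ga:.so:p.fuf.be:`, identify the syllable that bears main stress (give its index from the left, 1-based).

Weights: 1 du: H, 2 su L, 3 sa:d H, 4 ga: H, 5 so:p H, 6 fuf L, 7 be: H.
Heavy syllables in the domain: 1, 3, 4, 5, 7. The rightmost is syllable 7 (be:).
Primary stress: syllable 7 → du:.su.sa:d.ga:.so:p.fuf.ˈbe:.

7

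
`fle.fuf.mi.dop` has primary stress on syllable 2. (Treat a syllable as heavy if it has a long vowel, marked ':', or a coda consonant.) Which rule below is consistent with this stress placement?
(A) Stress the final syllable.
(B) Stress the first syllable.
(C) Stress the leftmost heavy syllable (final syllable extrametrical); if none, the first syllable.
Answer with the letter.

Rule A → syllable 4 (observed: 2).
Rule B → syllable 1 (observed: 2).
Rule C → syllable 2 ✓.

C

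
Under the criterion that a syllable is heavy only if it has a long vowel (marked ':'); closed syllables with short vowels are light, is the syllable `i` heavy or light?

light

`i`: short vowel, open (no coda). Short vowel → light.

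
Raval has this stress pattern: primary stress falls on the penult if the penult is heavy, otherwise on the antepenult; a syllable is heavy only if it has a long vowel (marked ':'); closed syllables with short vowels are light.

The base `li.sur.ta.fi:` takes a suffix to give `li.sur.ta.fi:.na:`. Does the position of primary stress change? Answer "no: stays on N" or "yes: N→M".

yes: 2→4

Base `li.sur.ta.fi:` (4 syllables):
  Weights: 2 sur L, 3 ta L, 4 fi: H.
  The penult (syllable 3, ta) is light, so stress falls on the antepenult (syllable 2, sur).
  → primary stress on syllable 2.
Suffixed `li.sur.ta.fi:.na:` (5 syllables):
  Weights: 3 ta L, 4 fi: H, 5 na: H.
  The penult (syllable 4, fi:) is heavy, so it takes stress.
  → primary stress on syllable 4.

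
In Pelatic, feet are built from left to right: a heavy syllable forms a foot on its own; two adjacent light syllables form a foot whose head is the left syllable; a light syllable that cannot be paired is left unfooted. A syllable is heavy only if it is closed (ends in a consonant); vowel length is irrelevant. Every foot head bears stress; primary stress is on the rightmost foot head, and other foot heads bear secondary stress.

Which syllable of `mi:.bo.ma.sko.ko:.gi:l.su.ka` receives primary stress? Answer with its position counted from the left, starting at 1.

7

Weights: 1 mi: L, 2 bo L, 3 ma L, 4 sko L, 5 ko: L, 6 gi:l H, 7 su L, 8 ka L.
Parse left to right (heavy = foot alone; LL = one foot; stranded L unfooted): (ˈmi:.bo) (ˈma.sko) ko: (ˈgi:l) (ˈsu.ka).
Foot heads: 1, 3, 6, 7.
Primary stress on the rightmost head = syllable 7.
Primary stress: syllable 7 → mi:.bo.ma.sko.ko:.gi:l.ˈsu.ka.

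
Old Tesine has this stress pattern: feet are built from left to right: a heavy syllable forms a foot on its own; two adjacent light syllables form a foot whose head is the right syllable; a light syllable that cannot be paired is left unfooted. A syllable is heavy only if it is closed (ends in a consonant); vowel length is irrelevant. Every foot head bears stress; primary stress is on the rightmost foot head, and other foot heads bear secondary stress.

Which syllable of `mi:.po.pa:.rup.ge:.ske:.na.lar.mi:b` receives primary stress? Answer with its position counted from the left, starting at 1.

Weights: 1 mi: L, 2 po L, 3 pa: L, 4 rup H, 5 ge: L, 6 ske: L, 7 na L, 8 lar H, 9 mi:b H.
Parse left to right (heavy = foot alone; LL = one foot; stranded L unfooted): (mi:.ˈpo) pa: (ˈrup) (ge:.ˈske:) na (ˈlar) (ˈmi:b).
Foot heads: 2, 4, 6, 8, 9.
Primary stress on the rightmost head = syllable 9.
Primary stress: syllable 9 → mi:.po.pa:.rup.ge:.ske:.na.lar.ˈmi:b.

9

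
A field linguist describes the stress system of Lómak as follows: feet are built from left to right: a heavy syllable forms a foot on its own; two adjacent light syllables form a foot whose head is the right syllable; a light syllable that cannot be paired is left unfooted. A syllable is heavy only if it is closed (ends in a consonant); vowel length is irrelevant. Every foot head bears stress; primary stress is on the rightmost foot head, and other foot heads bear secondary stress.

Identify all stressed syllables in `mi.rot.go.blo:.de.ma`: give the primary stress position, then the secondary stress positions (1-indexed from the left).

Weights: 1 mi L, 2 rot H, 3 go L, 4 blo: L, 5 de L, 6 ma L.
Parse left to right (heavy = foot alone; LL = one foot; stranded L unfooted): mi (ˈrot) (go.ˈblo:) (de.ˈma).
Foot heads: 2, 4, 6.
Primary stress on the rightmost head = syllable 6.
Secondary stress on 2, 4: mi.ˌrot.go.ˌblo:.de.ˈma.

primary 6, secondary 2, 4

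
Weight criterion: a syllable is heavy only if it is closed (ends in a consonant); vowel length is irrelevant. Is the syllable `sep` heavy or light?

heavy

`sep`: short vowel, closed (coda /p/). Closed (coda /p/) → heavy.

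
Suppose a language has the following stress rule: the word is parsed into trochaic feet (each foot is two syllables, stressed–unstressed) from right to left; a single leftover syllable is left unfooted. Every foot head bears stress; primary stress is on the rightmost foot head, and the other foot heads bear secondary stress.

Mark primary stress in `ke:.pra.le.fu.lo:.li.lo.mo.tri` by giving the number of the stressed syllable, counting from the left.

Parse right to left into trochaic (ˈσσ) feet: ke: (ˈpra.le) (ˈfu.lo:) (ˈli.lo) (ˈmo.tri). Syllable 1 is left unfooted.
Foot heads (stressed positions): 2, 4, 6, 8.
End Rule Rightmost: primary stress on the rightmost head = syllable 8.
Primary stress: syllable 8 → ke:.pra.le.fu.lo:.li.lo.ˈmo.tri.

8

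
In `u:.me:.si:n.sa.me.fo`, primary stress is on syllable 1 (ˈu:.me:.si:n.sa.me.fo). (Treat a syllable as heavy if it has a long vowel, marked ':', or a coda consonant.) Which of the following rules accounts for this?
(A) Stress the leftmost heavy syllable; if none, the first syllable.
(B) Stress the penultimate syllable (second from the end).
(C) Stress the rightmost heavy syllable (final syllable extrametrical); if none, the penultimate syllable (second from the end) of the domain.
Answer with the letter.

Rule A → syllable 1 ✓.
Rule B → syllable 5 (observed: 1).
Rule C → syllable 3 (observed: 1).

A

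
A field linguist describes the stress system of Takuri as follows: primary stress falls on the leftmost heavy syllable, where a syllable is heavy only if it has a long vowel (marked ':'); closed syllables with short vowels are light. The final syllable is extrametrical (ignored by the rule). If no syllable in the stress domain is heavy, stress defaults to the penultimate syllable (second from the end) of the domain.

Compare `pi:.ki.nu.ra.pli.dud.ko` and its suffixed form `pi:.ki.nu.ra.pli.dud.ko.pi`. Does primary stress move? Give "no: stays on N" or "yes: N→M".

no: stays on 1

Base `pi:.ki.nu.ra.pli.dud.ko` (7 syllables):
  The final syllable (7, ko) is extrametrical; the stress domain is syllables 1–6.
  Weights: 1 pi: H, 2 ki L, 3 nu L, 4 ra L, 5 pli L, 6 dud L.
  Heavy syllables in the domain: 1. The leftmost is syllable 1 (pi:).
  → primary stress on syllable 1.
Suffixed `pi:.ki.nu.ra.pli.dud.ko.pi` (8 syllables):
  The final syllable (8, pi) is extrametrical; the stress domain is syllables 1–7.
  Weights: 1 pi: H, 2 ki L, 3 nu L, 4 ra L, 5 pli L, 6 dud L, 7 ko L.
  Heavy syllables in the domain: 1. The leftmost is syllable 1 (pi:).
  → primary stress on syllable 1.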